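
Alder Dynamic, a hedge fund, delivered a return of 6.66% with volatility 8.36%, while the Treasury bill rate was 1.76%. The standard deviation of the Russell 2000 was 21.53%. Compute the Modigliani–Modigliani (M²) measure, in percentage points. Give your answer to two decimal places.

Sharpe = (Rp − Rf) / σp = (6.66% − 1.76%) / 8.36% = 0.5861
M² = Rf + Sharpe × σm = 1.76% + 0.5861 × 21.53% = 14.3787%

14.38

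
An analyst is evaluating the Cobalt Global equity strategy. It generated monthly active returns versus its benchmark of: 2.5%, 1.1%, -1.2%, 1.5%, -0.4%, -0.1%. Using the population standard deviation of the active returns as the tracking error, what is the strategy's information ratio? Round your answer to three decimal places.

r̄ = (2.5 + 1.1 − 1.2 + 1.5 − 0.4 − 0.1) / 6 = 3.40 / 6 = 0.5667%
Population σ = √[Σ(r − r̄)² / 6] = √[9.3933 / 6] = √1.5656 = 1.2512%
IR = r̄ / tracking error = 0.5667 / 1.2512 = 0.4529

0.453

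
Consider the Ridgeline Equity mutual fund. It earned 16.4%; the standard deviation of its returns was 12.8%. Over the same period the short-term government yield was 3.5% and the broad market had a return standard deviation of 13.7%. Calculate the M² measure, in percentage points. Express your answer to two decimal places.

17.31

Sharpe = (Rp − Rf) / σp = (16.4% − 3.5%) / 12.8% = 1.0078
M² = Rf + Sharpe × σm = 3.5% + 1.0078 × 13.7% = 17.3069%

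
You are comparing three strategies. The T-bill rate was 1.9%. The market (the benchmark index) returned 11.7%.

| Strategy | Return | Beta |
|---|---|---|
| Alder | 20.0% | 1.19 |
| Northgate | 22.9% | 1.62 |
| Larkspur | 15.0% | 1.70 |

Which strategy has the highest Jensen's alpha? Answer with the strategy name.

Alder: α = 20.0% − [1.9% + 1.19 × (11.7% − 1.9%)] = 6.438
Northgate: α = 22.9% − [1.9% + 1.62 × (11.7% − 1.9%)] = 5.124
Larkspur: α = 15.0% − [1.9% + 1.70 × (11.7% − 1.9%)] = -3.560
Highest: Alder (6.438).

Alder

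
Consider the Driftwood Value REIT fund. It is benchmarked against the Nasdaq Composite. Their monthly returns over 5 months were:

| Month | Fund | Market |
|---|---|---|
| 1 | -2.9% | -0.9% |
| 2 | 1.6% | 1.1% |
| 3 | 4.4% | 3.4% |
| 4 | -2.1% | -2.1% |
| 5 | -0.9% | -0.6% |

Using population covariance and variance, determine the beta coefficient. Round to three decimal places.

1.334

r̄p = 0.0200%,  r̄m = 0.1800%
Cov = Σ(rp − r̄p)(rm − r̄m) / 5 = 4.8524
Var(rm) = Σ(rm − r̄m)² / 5 = 3.6376
β = Cov / Var = 4.8524 / 3.6376 = 1.3340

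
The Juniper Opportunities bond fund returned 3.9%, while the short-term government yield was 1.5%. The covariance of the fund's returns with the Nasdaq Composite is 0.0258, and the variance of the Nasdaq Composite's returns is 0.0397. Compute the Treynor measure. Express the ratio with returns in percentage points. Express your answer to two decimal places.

β = Cov / Var = 0.0258 / 0.0397 = 0.6499
Treynor = (Rp − Rf) / β = (3.9% − 1.5%) / 0.6499 = 2.40 / 0.6499 = 3.6929

3.69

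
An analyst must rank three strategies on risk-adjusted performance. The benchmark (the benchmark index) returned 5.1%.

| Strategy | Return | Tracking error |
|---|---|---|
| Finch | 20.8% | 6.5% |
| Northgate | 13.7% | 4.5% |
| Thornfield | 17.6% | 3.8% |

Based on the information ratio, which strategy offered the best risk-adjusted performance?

Finch: IR = (20.8% − 5.1%) / 6.5% = 2.415
Northgate: IR = (13.7% − 5.1%) / 4.5% = 1.911
Thornfield: IR = (17.6% − 5.1%) / 3.8% = 3.289
Highest: Thornfield (3.289).

Thornfield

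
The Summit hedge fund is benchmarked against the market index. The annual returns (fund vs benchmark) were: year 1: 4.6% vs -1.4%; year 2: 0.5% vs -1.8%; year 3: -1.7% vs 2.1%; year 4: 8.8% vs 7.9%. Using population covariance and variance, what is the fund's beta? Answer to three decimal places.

r̄p = 3.0500%,  r̄m = 1.7000%
Cov = Σ(rp − r̄p)(rm − r̄m) / 4 = 9.4675
Var(rm) = Σ(rm − r̄m)² / 4 = 15.1150
β = Cov / Var = 9.4675 / 15.1150 = 0.6264

0.626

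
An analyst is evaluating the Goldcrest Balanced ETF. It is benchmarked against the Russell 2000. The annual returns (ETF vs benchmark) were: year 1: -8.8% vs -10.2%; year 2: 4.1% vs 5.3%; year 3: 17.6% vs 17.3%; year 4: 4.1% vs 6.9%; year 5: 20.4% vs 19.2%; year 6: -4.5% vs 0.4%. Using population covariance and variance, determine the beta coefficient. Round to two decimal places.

1.04

r̄p = 5.4833%,  r̄m = 6.4833%
Cov = Σ(rp − r̄p)(rm − r̄m) / 6 = 103.4731
Var(rm) = Σ(rm − r̄m)² / 6 = 99.2714
β = Cov / Var = 103.4731 / 99.2714 = 1.0423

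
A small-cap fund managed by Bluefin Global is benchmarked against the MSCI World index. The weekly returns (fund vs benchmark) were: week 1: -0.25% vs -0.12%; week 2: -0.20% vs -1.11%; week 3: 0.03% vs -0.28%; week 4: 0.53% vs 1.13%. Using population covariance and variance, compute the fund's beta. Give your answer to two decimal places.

0.33

r̄p = 0.0275%,  r̄m = -0.0950%
Cov = Σ(rp − r̄p)(rm − r̄m) / 4 = 0.2132
Var(rm) = Σ(rm − r̄m)² / 4 = 0.6414
β = Cov / Var = 0.2132 / 0.6414 = 0.3324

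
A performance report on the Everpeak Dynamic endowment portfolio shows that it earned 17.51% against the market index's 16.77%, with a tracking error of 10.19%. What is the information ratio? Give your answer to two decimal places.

0.07

IR = (Rp − Rb) / TE = (17.51% − 16.77%) / 10.19% = 0.74% / 10.19% = 0.0726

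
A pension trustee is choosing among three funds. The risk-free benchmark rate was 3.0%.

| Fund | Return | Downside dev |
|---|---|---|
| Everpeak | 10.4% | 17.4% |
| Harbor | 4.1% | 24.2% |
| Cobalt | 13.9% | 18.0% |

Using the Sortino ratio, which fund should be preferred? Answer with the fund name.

Cobalt

Everpeak: Sortino ratio = (10.4% − 3.0%) / 17.4% = 0.425
Harbor: Sortino ratio = (4.1% − 3.0%) / 24.2% = 0.045
Cobalt: Sortino ratio = (13.9% − 3.0%) / 18.0% = 0.606
Highest: Cobalt (0.606).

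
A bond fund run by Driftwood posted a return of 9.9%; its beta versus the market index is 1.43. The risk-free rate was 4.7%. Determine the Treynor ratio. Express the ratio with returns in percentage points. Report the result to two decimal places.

Treynor = (Rp − Rf) / β = (9.9% − 4.7%) / 1.43 = 5.20 / 1.43 = 3.6364

3.64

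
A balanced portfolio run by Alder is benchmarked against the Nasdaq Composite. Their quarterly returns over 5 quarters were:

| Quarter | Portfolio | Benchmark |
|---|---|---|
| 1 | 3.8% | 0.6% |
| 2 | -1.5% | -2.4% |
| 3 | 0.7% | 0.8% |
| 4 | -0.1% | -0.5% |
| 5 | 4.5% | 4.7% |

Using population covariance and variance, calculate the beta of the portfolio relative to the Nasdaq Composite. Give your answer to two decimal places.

r̄p = 1.4800%,  r̄m = 0.6400%
Cov = Σ(rp − r̄p)(rm − r̄m) / 5 = 4.5808
Var(rm) = Σ(rm − r̄m)² / 5 = 5.4104
β = Cov / Var = 4.5808 / 5.4104 = 0.8467

0.85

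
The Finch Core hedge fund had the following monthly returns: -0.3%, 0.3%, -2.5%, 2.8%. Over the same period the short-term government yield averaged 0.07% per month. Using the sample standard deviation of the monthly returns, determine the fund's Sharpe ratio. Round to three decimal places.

r̄ = (-0.3 + 0.3 − 2.5 + 2.8) / 4 = 0.30 / 4 = 0.0750%
Σ(r − r̄)² = (-0.3 − 0.0750)² + (0.3 − 0.0750)² + … = 14.2475
σ = √[14.2475 / 3] = 2.1793%
Sharpe = (r̄ − rf) / σ = (0.0750 − 0.07) / 2.1793 = 0.0050 / 2.1793 = 0.0023

0.002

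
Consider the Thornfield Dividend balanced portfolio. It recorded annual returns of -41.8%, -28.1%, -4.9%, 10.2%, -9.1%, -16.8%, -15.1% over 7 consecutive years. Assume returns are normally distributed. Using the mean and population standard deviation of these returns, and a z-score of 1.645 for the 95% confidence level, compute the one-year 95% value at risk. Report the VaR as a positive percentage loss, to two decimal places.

40.46

r̄ = (-41.8 − 28.1 − 4.9 + 10.2 − 9.1 − 16.8 − 15.1) / 7 = -105.60 / 7 = -15.0857%
Population σ = √[Σ(r − r̄)² / 7] = √[1664.9086 / 7] = √237.8441 = 15.4222%
VaR = −(r̄ − z·σ) = −(-15.0857 − 1.645 × 15.4222) = −(-40.4552) = 40.4552%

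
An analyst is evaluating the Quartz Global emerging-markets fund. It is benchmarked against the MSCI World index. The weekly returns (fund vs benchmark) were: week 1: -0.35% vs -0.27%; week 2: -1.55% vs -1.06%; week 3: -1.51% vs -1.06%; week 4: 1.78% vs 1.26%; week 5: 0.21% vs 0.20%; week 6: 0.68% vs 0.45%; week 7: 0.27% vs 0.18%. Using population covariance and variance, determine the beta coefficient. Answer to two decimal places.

1.43

r̄p = -0.0671%,  r̄m = -0.0429%
Cov = Σ(rp − r̄p)(rm − r̄m) / 7 = 0.8511
Var(rm) = Σ(rm − r̄m)² / 7 = 0.5957
β = Cov / Var = 0.8511 / 0.5957 = 1.4287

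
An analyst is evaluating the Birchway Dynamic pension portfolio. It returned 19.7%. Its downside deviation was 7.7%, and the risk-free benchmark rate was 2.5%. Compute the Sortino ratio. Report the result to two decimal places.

2.23

Sortino = (Rp − Rf) / σd = (19.7% − 2.5%) / 7.7% = 17.20% / 7.7% = 2.2338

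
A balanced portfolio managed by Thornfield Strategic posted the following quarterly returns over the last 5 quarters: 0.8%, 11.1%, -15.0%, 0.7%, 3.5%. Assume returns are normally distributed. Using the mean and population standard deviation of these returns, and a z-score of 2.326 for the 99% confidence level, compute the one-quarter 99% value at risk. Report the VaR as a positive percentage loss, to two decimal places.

r̄ = (0.8 + 11.1 − 15 + 0.7 + 3.5) / 5 = 1.10 / 5 = 0.2200%
Σ(r − r̄)² = (0.8 − 0.2200)² + (11.1 − 0.2200)² + … = 361.3480
σ = √[361.3480 / 5] = 8.5012%
VaR = −(r̄ − z·σ) = −(0.2200 − 2.326 × 8.5012) = −(-19.5538) = 19.5538%

19.55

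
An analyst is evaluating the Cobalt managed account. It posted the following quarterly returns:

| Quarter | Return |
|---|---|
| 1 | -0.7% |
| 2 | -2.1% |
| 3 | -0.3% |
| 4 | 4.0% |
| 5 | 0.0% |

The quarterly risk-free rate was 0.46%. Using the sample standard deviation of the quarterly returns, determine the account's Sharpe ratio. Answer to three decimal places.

r̄ = (-0.7 − 2.1 − 0.3 + 4 + 0) / 5 = 0.1800%
Sample σ = √[Σ(r − r̄)² / 4] = √[20.8280 / 4] = √5.2070 = 2.2819%
Sharpe = (r̄ − rf) / σ = (0.1800 − 0.46) / 2.2819 = -0.2800 / 2.2819 = -0.1227

-0.123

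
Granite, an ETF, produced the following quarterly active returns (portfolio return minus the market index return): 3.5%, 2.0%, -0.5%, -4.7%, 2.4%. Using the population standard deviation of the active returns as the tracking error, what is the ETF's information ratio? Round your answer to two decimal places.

0.18

r̄ = (3.5 + 2 − 0.5 − 4.7 + 2.4) / 5 = 2.70 / 5 = 0.5400%
Σ(r − r̄)² = 42.8920; population σ = √(42.8920/5) = 2.9289%
IR = r̄ / tracking error = 0.5400 / 2.9289 = 0.1844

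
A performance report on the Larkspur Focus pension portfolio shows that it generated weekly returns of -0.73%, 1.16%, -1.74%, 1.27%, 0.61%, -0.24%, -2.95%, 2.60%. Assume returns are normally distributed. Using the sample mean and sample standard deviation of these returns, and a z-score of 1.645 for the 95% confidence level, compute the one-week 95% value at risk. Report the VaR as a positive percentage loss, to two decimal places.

2.95

r̄ = (-0.73 + 1.16 − 1.74 + 1.27 + 0.61 − 0.24 − 2.95 + 2.6) / 8 = -0.020 / 8 = -0.0025%
Sample σ = √[Σ(r − r̄)² / 7] = √[22.4112 / 7] = √3.2016 = 1.7893%
VaR = −(r̄ − z·σ) = −(-0.0025 − 1.645 × 1.7893) = −(-2.9459) = 2.9459%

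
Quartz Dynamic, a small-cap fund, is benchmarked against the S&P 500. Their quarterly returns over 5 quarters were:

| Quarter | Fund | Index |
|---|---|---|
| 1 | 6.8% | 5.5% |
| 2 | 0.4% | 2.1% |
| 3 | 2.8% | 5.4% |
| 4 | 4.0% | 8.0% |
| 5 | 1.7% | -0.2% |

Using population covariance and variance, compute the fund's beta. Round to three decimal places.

0.477

r̄p = 3.1400%,  r̄m = 4.1600%
Cov = Σ(rp − r̄p)(rm − r̄m) / 5 = 3.9416
Var(rm) = Σ(rm − r̄m)² / 5 = 8.2664
β = Cov / Var = 3.9416 / 8.2664 = 0.4768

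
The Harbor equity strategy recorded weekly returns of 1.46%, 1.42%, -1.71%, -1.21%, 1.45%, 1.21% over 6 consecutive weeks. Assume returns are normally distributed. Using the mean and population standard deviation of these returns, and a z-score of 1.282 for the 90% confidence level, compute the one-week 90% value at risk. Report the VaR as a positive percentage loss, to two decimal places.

1.30

Mean return r̄ = 2.620 / 6 = 0.4367%
Population std dev = √[10.9587 / 6] = 1.3515%
VaR = −(r̄ − z·σ) = −(0.4367 − 1.282 × 1.3515) = −(-1.2959) = 1.2959%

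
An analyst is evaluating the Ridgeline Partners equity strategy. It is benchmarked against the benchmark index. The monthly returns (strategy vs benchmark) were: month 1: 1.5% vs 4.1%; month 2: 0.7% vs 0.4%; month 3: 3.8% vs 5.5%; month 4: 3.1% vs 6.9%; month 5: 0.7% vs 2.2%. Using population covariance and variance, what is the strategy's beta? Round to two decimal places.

r̄p = 1.9600%,  r̄m = 3.8200%
Cov = Σ(rp − r̄p)(rm − r̄m) / 5 = 2.5648
Var(rm) = Σ(rm − r̄m)² / 5 = 5.3416
β = Cov / Var = 2.5648 / 5.3416 = 0.4802

0.48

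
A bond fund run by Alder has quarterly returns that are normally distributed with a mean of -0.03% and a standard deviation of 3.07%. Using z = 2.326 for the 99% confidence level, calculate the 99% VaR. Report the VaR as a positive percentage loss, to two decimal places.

7.17

VaR (as % loss) = −(μ − z·σ) = −(-0.03% − 2.326 × 3.07%) = −(-7.17082%) = 7.17082%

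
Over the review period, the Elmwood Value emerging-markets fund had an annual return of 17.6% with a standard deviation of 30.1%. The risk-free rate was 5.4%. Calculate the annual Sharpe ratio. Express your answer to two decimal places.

Sharpe = (Rp − Rf) / σp = (17.6% − 5.4%) / 30.1% = 12.20% / 30.1% = 0.4053

0.41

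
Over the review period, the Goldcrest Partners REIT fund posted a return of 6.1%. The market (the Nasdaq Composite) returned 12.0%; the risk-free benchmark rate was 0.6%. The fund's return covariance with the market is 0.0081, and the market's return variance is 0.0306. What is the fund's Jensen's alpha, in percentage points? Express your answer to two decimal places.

2.48

β = Cov / Var = 0.0081 / 0.0306 = 0.2647
E[R] = Rf + β(Rm − Rf) = 0.6% + 0.2647 × (12.0% − 0.6%) = 3.6176%
α = Rp − E[R] = 6.1% − 3.6176% = 2.4824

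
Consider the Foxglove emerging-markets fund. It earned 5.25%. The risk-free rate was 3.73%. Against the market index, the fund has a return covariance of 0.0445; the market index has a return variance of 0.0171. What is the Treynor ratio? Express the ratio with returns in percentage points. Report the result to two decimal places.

β = Cov / Var = 0.0445 / 0.0171 = 2.6023
Treynor = (Rp − Rf) / β = (5.25% − 3.73%) / 2.6023 = 1.52 / 2.6023 = 0.5841

0.58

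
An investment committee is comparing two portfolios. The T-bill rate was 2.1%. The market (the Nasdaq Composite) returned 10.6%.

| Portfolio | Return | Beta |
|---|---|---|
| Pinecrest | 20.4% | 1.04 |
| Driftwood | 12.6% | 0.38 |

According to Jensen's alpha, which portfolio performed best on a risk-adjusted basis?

Pinecrest

Pinecrest: α = 20.4% − [2.1% + 1.04 × (10.6% − 2.1%)] = 9.460
Driftwood: α = 12.6% − [2.1% + 0.38 × (10.6% − 2.1%)] = 7.270
Highest: Pinecrest (9.460).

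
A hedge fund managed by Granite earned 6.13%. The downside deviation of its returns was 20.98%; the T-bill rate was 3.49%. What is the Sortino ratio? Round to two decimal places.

0.13

Sortino = (Rp − Rf) / σd = (6.13% − 3.49%) / 20.98% = 2.64% / 20.98% = 0.1258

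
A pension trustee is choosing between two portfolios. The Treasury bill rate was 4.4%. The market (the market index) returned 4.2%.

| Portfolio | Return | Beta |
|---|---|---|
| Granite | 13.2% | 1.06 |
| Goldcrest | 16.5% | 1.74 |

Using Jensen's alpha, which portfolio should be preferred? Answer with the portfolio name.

Goldcrest

Granite: α = 13.2% − [4.4% + 1.06 × (4.2% − 4.4%)] = 9.012
Goldcrest: α = 16.5% − [4.4% + 1.74 × (4.2% − 4.4%)] = 12.448
Highest: Goldcrest (12.448).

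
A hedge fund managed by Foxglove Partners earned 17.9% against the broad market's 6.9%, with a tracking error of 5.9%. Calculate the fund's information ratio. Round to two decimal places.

IR = (Rp − Rb) / TE = (17.9% − 6.9%) / 5.9% = 11.00% / 5.9% = 1.8644

1.86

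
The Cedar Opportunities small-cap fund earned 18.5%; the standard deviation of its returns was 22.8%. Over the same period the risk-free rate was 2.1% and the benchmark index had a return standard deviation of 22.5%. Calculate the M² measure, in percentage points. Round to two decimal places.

18.28

Sharpe = (Rp − Rf) / σp = (18.5% − 2.1%) / 22.8% = 0.7193
M² = Rf + Sharpe × σm = 2.1% + 0.7193 × 22.5% = 18.2843%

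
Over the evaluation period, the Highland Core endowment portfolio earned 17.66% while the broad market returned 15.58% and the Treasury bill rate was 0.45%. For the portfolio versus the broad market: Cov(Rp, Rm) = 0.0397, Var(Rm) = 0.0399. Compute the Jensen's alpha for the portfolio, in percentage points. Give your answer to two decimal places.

β = Cov / Var = 0.0397 / 0.0399 = 0.9950
E[R] = Rf + β(Rm − Rf) = 0.45% + 0.9950 × (15.58% − 0.45%) = 15.5044%
α = Rp − E[R] = 17.66% − 15.5044% = 2.1556

2.16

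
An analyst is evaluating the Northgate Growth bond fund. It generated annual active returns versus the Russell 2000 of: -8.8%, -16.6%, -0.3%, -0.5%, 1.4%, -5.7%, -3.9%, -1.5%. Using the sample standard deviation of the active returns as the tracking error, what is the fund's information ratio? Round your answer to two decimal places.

r̄ = (-8.8 − 16.6 − 0.3 − 0.5 + 1.4 − 5.7 − 3.9 − 1.5) / 8 = -4.4875%
Sample std dev = √[244.1488 / 7] = 5.9058%
IR = r̄ / tracking error = -4.4875 / 5.9058 = -0.7598

-0.76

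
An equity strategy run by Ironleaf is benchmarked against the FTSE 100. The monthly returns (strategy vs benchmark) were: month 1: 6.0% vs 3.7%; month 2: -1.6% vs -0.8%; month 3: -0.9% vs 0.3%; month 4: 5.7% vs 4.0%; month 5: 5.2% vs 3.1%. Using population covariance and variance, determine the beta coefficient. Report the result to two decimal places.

1.73

r̄p = 2.8800%,  r̄m = 2.0600%
Cov = Σ(rp − r̄p)(rm − r̄m) / 5 = 6.4932
Var(rm) = Σ(rm − r̄m)² / 5 = 3.7624
β = Cov / Var = 6.4932 / 3.7624 = 1.7258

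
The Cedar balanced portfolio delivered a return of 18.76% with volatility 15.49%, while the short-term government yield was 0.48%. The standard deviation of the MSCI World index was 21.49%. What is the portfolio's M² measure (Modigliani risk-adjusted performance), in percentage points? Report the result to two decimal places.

Sharpe = (Rp − Rf) / σp = (18.76% − 0.48%) / 15.49% = 1.1801
M² = Rf + Sharpe × σm = 0.48% + 1.1801 × 21.49% = 25.8403%

25.84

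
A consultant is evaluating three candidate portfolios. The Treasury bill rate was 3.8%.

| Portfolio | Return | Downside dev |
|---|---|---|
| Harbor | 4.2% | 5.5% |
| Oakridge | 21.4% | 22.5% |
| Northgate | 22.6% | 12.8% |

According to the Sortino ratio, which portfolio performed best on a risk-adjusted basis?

Northgate

Harbor: Sortino ratio = (4.2% − 3.8%) / 5.5% = 0.073
Oakridge: Sortino ratio = (21.4% − 3.8%) / 22.5% = 0.782
Northgate: Sortino ratio = (22.6% − 3.8%) / 12.8% = 1.469
Highest: Northgate (1.469).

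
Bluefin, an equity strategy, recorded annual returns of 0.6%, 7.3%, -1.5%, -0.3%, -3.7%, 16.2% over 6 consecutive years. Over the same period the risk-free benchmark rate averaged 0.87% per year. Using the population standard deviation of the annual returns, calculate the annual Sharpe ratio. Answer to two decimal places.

r̄ = (0.6 + 7.3 − 1.5 − 0.3 − 3.7 + 16.2) / 6 = 18.60 / 6 = 3.1000%
Σ(r − r̄)² = (0.6 − 3.1000)² + (7.3 − 3.1000)² + (-1.5 − 3.1000)² + … = 274.4600
population σ = √(274.4600 / 6) = √45.7433 = 6.7634%
Sharpe = (r̄ − rf) / σ = (3.1000 − 0.87) / 6.7634 = 2.2300 / 6.7634 = 0.3297

0.33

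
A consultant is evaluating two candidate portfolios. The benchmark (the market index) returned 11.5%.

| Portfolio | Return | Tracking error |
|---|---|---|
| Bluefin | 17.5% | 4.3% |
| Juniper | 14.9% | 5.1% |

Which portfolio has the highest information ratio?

Bluefin: IR = (17.5% − 11.5%) / 4.3% = 1.395
Juniper: IR = (14.9% − 11.5%) / 5.1% = 0.667
Highest: Bluefin (1.395).

Bluefin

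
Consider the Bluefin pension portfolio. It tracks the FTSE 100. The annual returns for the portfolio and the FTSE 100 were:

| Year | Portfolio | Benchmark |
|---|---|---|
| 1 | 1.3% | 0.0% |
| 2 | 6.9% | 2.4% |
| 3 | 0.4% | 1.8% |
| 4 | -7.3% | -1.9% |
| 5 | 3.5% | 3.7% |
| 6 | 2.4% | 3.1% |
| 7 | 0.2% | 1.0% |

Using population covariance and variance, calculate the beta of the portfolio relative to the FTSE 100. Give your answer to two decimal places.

1.84

r̄p = 1.0571%,  r̄m = 1.4429%
Cov = Σ(rp − r̄p)(rm − r̄m) / 7 = 5.8661
Var(rm) = Σ(rm − r̄m)² / 7 = 3.1910
β = Cov / Var = 5.8661 / 3.1910 = 1.8383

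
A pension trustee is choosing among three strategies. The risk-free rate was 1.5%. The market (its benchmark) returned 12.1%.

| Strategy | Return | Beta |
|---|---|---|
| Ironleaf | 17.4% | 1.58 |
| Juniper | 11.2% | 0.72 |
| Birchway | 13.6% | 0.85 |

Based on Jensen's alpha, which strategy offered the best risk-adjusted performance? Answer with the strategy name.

Birchway

Ironleaf: α = 17.4% − [1.5% + 1.58 × (12.1% − 1.5%)] = -0.848
Juniper: α = 11.2% − [1.5% + 0.72 × (12.1% − 1.5%)] = 2.068
Birchway: α = 13.6% − [1.5% + 0.85 × (12.1% − 1.5%)] = 3.090
Highest: Birchway (3.090).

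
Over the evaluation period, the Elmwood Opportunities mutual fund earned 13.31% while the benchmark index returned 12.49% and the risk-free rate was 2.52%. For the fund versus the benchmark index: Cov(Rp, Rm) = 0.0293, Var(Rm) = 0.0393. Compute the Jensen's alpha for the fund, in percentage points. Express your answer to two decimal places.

β = Cov / Var = 0.0293 / 0.0393 = 0.7455
E[R] = Rf + β(Rm − Rf) = 2.52% + 0.7455 × (12.49% − 2.52%) = 9.9526%
α = Rp − E[R] = 13.31% − 9.9526% = 3.3574

3.36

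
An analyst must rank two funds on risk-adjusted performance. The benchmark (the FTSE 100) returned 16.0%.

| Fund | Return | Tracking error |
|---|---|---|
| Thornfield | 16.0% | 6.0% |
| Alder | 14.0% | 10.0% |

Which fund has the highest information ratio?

Thornfield: IR = (16.0% − 16.0%) / 6.0% = 0.000
Alder: IR = (14.0% − 16.0%) / 10.0% = -0.200
Highest: Thornfield (0.000).

Thornfield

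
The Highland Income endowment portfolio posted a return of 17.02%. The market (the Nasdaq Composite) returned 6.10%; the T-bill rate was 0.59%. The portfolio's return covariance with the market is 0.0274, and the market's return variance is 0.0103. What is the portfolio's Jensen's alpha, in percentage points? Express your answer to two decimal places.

1.77

β = Cov / Var = 0.0274 / 0.0103 = 2.6602
E[R] = Rf + β(Rm − Rf) = 0.59% + 2.6602 × (6.10% − 0.59%) = 15.2477%
α = Rp − E[R] = 17.02% − 15.2477% = 1.7723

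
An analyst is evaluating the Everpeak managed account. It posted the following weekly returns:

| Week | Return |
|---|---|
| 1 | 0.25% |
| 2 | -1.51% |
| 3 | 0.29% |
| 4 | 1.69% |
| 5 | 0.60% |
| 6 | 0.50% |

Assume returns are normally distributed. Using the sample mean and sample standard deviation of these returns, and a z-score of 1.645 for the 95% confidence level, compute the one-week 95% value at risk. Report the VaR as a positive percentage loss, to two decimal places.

1.40

r̄ = (0.25 − 1.51 + 0.29 + 1.69 + 0.6 + 0.5) / 6 = 0.3033%
Sample σ = √[Σ(r − r̄)² / 5] = √[5.3407 / 5] = √1.0681 = 1.0335%
VaR = −(r̄ − z·σ) = −(0.3033 − 1.645 × 1.0335) = −(-1.3968) = 1.3968%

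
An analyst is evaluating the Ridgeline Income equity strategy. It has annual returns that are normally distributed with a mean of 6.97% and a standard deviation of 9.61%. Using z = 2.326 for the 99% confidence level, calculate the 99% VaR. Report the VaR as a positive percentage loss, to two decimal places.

VaR (as % loss) = −(μ − z·σ) = −(6.97% − 2.326 × 9.61%) = −(-15.38286%) = 15.38286%

15.38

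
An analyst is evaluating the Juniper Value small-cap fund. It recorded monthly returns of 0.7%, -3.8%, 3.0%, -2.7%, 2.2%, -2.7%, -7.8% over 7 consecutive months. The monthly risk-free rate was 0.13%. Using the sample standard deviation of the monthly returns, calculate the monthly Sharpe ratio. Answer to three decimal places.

-0.452

r̄ = (0.7 − 3.8 + 3 − 2.7 + 2.2 − 2.7 − 7.8) / 7 = -11.10 / 7 = -1.5857%
Sample σ = √[Σ(r − r̄)² / 6] = √[86.5886 / 6] = √14.4314 = 3.7989%
Sharpe = (r̄ − rf) / σ = (-1.5857 − 0.13) / 3.7989 = -1.7157 / 3.7989 = -0.4516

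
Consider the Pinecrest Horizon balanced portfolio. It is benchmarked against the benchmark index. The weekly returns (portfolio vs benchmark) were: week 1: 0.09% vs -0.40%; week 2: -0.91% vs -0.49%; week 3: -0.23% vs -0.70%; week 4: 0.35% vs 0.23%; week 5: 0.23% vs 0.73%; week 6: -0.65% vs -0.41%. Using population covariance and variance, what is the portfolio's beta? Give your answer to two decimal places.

r̄p = -0.1867%,  r̄m = -0.1733%
Cov = Σ(rp − r̄p)(rm − r̄m) / 6 = 0.1486
Var(rm) = Σ(rm − r̄m)² / 6 = 0.2440
β = Cov / Var = 0.1486 / 0.2440 = 0.6090

0.61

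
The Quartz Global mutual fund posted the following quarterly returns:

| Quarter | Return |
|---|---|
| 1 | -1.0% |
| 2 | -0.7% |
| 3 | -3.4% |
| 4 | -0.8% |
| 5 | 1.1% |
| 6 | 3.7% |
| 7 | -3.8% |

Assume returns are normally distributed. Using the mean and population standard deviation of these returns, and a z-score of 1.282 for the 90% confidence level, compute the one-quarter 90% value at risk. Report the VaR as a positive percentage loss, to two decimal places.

r̄ = (-1 − 0.7 − 3.4 − 0.8 + 1.1 + 3.7 − 3.8) / 7 = -0.7000%
Σ(r − r̄)² = (-1 − (-0.7000))² + (-0.7 − (-0.7000))² + … = 39.6000
σ = √[39.6000 / 7] = 2.3785%
VaR = −(r̄ − z·σ) = −(-0.7000 − 1.282 × 2.3785) = −(-3.7492) = 3.7492%

3.75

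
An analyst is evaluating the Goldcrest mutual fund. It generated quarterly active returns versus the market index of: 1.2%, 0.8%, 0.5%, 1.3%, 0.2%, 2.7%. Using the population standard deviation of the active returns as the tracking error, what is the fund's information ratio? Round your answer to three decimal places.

Mean return μ = 6.70 / 6 = 1.1167%
Population std dev = √[3.8683 / 6] = 0.8029%
IR = μ / tracking error = 1.1167 / 0.8029 = 1.3908

1.391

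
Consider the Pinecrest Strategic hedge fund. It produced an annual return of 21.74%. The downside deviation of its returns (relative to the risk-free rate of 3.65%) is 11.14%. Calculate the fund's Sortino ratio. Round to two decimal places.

Sortino = (Rp − Rf) / σd = (21.74% − 3.65%) / 11.14% = 18.09% / 11.14% = 1.6239

1.62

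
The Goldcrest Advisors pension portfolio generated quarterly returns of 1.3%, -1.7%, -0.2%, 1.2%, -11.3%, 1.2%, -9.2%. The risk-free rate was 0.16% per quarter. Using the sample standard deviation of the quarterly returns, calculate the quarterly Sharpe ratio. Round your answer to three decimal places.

-0.532

r̄ = (1.3 − 1.7 − 0.2 + 1.2 − 11.3 + 1.2 − 9.2) / 7 = -18.70 / 7 = -2.6714%
Σ(r − r̄)² = 169.8743; sample σ = √(169.8743/6) = 5.3209%
Sharpe = (r̄ − rf) / σ = (-2.6714 − 0.16) / 5.3209 = -2.8314 / 5.3209 = -0.5321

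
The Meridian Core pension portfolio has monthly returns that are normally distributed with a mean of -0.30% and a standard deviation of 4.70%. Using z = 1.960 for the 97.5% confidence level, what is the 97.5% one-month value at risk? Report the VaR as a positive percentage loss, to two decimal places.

9.51

VaR (as % loss) = −(μ − z·σ) = −(-0.30% − 1.960 × 4.70%) = −(-9.5120%) = 9.5120%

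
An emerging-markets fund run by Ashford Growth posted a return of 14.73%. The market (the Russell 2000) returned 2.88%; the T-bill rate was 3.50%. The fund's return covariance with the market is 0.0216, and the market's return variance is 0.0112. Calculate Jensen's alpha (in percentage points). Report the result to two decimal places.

12.43

β = Cov / Var = 0.0216 / 0.0112 = 1.9286
E[R] = Rf + β(Rm − Rf) = 3.50% + 1.9286 × (2.88% − 3.50%) = 2.3043%
α = Rp − E[R] = 14.73% − 2.3043% = 12.4257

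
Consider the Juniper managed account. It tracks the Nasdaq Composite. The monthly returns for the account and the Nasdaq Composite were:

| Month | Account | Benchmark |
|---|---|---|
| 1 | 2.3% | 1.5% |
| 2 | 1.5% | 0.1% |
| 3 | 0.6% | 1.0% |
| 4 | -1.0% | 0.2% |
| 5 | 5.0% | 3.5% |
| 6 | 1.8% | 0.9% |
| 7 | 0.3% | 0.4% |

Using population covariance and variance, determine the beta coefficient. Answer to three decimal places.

1.432

r̄p = 1.5000%,  r̄m = 1.0857%
Cov = Σ(rp − r̄p)(rm − r̄m) / 7 = 1.6914
Var(rm) = Σ(rm − r̄m)² / 7 = 1.1812
β = Cov / Var = 1.6914 / 1.1812 = 1.4319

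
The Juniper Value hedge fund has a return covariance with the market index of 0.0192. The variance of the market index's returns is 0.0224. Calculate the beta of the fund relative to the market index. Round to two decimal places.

β = Cov(Rp, Rm) / Var(Rm) = 0.0192 / 0.0224 = 0.8571

0.86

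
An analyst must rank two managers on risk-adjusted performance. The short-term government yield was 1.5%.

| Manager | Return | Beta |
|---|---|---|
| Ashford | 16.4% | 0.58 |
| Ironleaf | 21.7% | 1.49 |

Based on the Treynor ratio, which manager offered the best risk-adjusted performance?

Ashford

Ashford: Treynor = (16.4% − 1.5%) / 0.58 = 25.690
Ironleaf: Treynor = (21.7% − 1.5%) / 1.49 = 13.557
Highest: Ashford (25.690).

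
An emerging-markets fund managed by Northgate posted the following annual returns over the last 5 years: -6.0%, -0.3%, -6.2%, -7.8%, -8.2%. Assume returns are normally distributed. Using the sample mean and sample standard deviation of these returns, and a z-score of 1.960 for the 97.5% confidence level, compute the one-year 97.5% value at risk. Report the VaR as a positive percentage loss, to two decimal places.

Mean return r̄ = -28.50 / 5 = -5.7000%
Sample σ = √[Σ(r − r̄)² / 4] = √[40.1600 / 4] = √10.0400 = 3.1686%
VaR = −(r̄ − z·σ) = −(-5.7000 − 1.960 × 3.1686) = −(-11.9105) = 11.9105%

11.91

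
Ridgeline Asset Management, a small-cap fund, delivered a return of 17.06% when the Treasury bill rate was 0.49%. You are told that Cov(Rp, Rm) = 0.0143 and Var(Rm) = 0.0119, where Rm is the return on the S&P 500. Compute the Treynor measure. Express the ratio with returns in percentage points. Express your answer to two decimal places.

β = Cov / Var = 0.0143 / 0.0119 = 1.2017
Treynor = (Rp − Rf) / β = (17.06% − 0.49%) / 1.2017 = 16.57 / 1.2017 = 13.7888

13.79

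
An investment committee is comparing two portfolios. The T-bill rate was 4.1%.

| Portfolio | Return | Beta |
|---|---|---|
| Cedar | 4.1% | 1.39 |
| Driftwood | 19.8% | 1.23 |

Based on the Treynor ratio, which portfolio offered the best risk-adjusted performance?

Driftwood

Cedar: Treynor = (4.1% − 4.1%) / 1.39 = 0.000
Driftwood: Treynor = (19.8% − 4.1%) / 1.23 = 12.764
Highest: Driftwood (12.764).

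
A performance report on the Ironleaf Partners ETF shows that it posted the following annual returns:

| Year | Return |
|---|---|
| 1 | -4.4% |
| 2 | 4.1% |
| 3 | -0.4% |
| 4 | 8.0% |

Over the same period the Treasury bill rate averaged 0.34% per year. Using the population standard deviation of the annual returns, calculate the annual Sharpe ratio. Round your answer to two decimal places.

0.32

r̄ = (-4.4 + 4.1 − 0.4 + 8) / 4 = 7.30 / 4 = 1.8250%
Population σ = √[Σ(r − r̄)² / 4] = √[87.0075 / 4] = √21.7519 = 4.6639%
Sharpe = (r̄ − rf) / σ = (1.8250 − 0.34) / 4.6639 = 1.4850 / 4.6639 = 0.3184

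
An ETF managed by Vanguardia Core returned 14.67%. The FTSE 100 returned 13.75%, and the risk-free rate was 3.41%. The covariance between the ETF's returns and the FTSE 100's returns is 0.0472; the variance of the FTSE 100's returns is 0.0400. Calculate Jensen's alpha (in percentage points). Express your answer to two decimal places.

β = Cov / Var = 0.0472 / 0.0400 = 1.1800
E[R] = Rf + β(Rm − Rf) = 3.41% + 1.1800 × (13.75% − 3.41%) = 15.6112%
α = Rp − E[R] = 14.67% − 15.6112% = -0.9412

-0.94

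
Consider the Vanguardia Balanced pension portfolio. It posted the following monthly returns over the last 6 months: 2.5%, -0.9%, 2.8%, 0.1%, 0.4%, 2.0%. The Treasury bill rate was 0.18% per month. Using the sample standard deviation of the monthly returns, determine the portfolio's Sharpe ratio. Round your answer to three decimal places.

0.650

Mean return μ = 6.90 / 6 = 1.1500%
Σ(r − μ)² = (2.5 − 1.1500)² + (-0.9 − 1.1500)² + (2.8 − 1.1500)² + … = 11.1350
sample σ = √(11.1350 / 5) = √2.2270 = 1.4923%
Sharpe = (μ − rf) / σ = (1.1500 − 0.18) / 1.4923 = 0.9700 / 1.4923 = 0.6500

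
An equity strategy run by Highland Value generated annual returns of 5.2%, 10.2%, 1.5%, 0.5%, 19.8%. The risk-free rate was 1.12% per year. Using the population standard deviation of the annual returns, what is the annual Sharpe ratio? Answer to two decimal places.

0.90

r̄ = (5.2 + 10.2 + 1.5 + 0.5 + 19.8) / 5 = 7.4400%
Σ(r − r̄)² = 248.8520; population σ = √(248.8520/5) = 7.0548%
Sharpe = (r̄ − rf) / σ = (7.4400 − 1.12) / 7.0548 = 6.3200 / 7.0548 = 0.8958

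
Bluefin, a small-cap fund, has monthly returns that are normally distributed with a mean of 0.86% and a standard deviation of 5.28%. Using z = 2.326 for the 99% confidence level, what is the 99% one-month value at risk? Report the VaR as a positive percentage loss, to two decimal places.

11.42

VaR (as % loss) = −(μ − z·σ) = −(0.86% − 2.326 × 5.28%) = −(-11.42128%) = 11.42128%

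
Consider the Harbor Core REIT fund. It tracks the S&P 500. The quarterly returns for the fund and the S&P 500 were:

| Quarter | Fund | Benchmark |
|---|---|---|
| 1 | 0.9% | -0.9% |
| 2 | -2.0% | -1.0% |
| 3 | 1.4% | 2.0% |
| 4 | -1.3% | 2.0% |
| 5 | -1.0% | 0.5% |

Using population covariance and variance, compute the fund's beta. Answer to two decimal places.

0.22

r̄p = -0.4000%,  r̄m = 0.5200%
Cov = Σ(rp − r̄p)(rm − r̄m) / 5 = 0.3860
Var(rm) = Σ(rm − r̄m)² / 5 = 1.7416
β = Cov / Var = 0.3860 / 1.7416 = 0.2216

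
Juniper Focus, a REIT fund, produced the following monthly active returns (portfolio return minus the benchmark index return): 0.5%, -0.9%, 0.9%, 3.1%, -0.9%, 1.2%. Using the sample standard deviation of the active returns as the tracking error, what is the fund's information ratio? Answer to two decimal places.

r̄ = (0.5 − 0.9 + 0.9 + 3.1 − 0.9 + 1.2) / 6 = 3.90 / 6 = 0.6500%
Sample std dev = √[11.1950 / 5] = 1.4963%
IR = r̄ / tracking error = 0.6500 / 1.4963 = 0.4344

0.43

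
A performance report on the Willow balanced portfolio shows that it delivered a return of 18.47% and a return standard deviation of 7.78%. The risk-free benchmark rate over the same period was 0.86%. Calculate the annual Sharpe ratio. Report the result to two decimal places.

2.26

Sharpe = (Rp − Rf) / σp = (18.47% − 0.86%) / 7.78% = 17.61% / 7.78% = 2.2635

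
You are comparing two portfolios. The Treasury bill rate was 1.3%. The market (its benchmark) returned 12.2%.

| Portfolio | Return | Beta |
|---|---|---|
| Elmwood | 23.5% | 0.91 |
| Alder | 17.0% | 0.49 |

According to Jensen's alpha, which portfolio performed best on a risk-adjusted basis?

Elmwood

Elmwood: α = 23.5% − [1.3% + 0.91 × (12.2% − 1.3%)] = 12.281
Alder: α = 17.0% − [1.3% + 0.49 × (12.2% − 1.3%)] = 10.359
Highest: Elmwood (12.281).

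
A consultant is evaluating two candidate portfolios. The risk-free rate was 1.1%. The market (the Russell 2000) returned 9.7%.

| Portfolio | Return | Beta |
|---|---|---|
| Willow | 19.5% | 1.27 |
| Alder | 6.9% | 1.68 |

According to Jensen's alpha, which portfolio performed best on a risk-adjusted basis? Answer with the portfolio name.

Willow

Willow: α = 19.5% − [1.1% + 1.27 × (9.7% − 1.1%)] = 7.478
Alder: α = 6.9% − [1.1% + 1.68 × (9.7% − 1.1%)] = -8.648
Highest: Willow (7.478).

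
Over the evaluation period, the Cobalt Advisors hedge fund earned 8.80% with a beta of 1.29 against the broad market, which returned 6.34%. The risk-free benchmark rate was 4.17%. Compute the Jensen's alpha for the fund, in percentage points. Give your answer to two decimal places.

CAPM expected return = Rf + β(Rm − Rf) = 4.17% + 1.29 × (6.34% − 4.17%) = 4.17 + 1.29 × 2.17 = 6.9693%
Jensen's α = Rp − E[R] = 8.80% − 6.9693% = 1.8307

1.83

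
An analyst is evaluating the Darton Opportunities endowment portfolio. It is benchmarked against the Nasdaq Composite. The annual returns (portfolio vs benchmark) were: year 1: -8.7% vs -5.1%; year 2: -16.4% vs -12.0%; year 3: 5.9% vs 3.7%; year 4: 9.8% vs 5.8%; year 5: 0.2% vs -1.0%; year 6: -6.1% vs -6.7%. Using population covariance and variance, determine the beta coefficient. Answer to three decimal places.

1.434

r̄p = -2.5500%,  r̄m = -2.5500%
Cov = Σ(rp − r̄p)(rm − r̄m) / 6 = 53.5825
Var(rm) = Σ(rm − r̄m)² / 6 = 37.3692
β = Cov / Var = 53.5825 / 37.3692 = 1.4339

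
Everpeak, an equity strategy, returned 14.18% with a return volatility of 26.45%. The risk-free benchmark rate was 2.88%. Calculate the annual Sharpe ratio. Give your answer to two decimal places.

0.43

Sharpe = (Rp − Rf) / σp = (14.18% − 2.88%) / 26.45% = 11.30% / 26.45% = 0.4272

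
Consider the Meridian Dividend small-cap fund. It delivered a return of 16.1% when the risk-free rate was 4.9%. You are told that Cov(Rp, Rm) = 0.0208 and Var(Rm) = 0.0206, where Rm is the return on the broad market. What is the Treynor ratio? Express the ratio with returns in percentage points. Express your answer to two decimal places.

11.09

β = Cov / Var = 0.0208 / 0.0206 = 1.0097
Treynor = (Rp − Rf) / β = (16.1% − 4.9%) / 1.0097 = 11.20 / 1.0097 = 11.0924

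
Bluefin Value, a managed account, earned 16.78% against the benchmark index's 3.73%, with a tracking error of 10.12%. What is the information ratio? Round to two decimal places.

IR = (Rp − Rb) / TE = (16.78% − 3.73%) / 10.12% = 13.05% / 10.12% = 1.2895

1.29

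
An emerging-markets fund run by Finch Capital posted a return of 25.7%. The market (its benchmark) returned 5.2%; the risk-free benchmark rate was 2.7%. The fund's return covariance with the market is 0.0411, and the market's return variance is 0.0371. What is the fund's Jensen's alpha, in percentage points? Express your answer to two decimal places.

β = Cov / Var = 0.0411 / 0.0371 = 1.1078
E[R] = Rf + β(Rm − Rf) = 2.7% + 1.1078 × (5.2% − 2.7%) = 5.4695%
α = Rp − E[R] = 25.7% − 5.4695% = 20.2305

20.23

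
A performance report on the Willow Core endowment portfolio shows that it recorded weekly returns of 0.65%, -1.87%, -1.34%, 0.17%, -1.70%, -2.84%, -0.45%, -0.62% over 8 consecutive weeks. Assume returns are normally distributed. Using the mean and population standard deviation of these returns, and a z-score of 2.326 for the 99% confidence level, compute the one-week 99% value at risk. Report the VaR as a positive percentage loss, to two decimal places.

3.51

μ = (0.65 − 1.87 − 1.34 + 0.17 − 1.7 − 2.84 − 0.45 − 0.62) / 8 = -8.000 / 8 = -1.0000%
Population σ = √[Σ(r − μ)² / 8] = √[9.2864 / 8] = √1.1608 = 1.0774%
VaR = −(μ − z·σ) = −(-1.0000 − 2.326 × 1.0774) = −(-3.5060) = 3.5060%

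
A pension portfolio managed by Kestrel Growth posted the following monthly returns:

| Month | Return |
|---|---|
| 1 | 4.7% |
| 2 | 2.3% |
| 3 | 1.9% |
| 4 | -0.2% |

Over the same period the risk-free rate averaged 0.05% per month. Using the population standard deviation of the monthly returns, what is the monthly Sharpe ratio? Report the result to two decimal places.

1.22

μ = (4.7 + 2.3 + 1.9 − 0.2) / 4 = 8.70 / 4 = 2.1750%
Population σ = √[Σ(r − μ)² / 4] = √[12.1075 / 4] = √3.0269 = 1.7398%
Sharpe = (μ − rf) / σ = (2.1750 − 0.05) / 1.7398 = 2.1250 / 1.7398 = 1.2214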